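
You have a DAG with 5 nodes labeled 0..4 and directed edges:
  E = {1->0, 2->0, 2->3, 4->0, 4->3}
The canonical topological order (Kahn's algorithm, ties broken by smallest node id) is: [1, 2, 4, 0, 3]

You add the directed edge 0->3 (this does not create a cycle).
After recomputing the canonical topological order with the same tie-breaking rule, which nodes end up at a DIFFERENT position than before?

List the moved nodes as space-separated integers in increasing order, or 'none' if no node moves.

Answer: none

Derivation:
Old toposort: [1, 2, 4, 0, 3]
Added edge 0->3
Recompute Kahn (smallest-id tiebreak):
  initial in-degrees: [3, 0, 0, 3, 0]
  ready (indeg=0): [1, 2, 4]
  pop 1: indeg[0]->2 | ready=[2, 4] | order so far=[1]
  pop 2: indeg[0]->1; indeg[3]->2 | ready=[4] | order so far=[1, 2]
  pop 4: indeg[0]->0; indeg[3]->1 | ready=[0] | order so far=[1, 2, 4]
  pop 0: indeg[3]->0 | ready=[3] | order so far=[1, 2, 4, 0]
  pop 3: no out-edges | ready=[] | order so far=[1, 2, 4, 0, 3]
New canonical toposort: [1, 2, 4, 0, 3]
Compare positions:
  Node 0: index 3 -> 3 (same)
  Node 1: index 0 -> 0 (same)
  Node 2: index 1 -> 1 (same)
  Node 3: index 4 -> 4 (same)
  Node 4: index 2 -> 2 (same)
Nodes that changed position: none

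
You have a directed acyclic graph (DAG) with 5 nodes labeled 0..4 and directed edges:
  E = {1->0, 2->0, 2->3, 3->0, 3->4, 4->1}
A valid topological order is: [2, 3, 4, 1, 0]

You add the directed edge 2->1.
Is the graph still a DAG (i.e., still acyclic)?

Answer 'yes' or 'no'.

Answer: yes

Derivation:
Given toposort: [2, 3, 4, 1, 0]
Position of 2: index 0; position of 1: index 3
New edge 2->1: forward
Forward edge: respects the existing order. Still a DAG, same toposort still valid.
Still a DAG? yes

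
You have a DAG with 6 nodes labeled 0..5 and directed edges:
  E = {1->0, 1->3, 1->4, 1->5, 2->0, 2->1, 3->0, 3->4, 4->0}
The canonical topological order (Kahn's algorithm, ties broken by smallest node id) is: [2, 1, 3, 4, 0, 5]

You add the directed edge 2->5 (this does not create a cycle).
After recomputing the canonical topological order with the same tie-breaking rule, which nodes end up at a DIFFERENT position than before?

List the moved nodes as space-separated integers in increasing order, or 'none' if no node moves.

Answer: none

Derivation:
Old toposort: [2, 1, 3, 4, 0, 5]
Added edge 2->5
Recompute Kahn (smallest-id tiebreak):
  initial in-degrees: [4, 1, 0, 1, 2, 2]
  ready (indeg=0): [2]
  pop 2: indeg[0]->3; indeg[1]->0; indeg[5]->1 | ready=[1] | order so far=[2]
  pop 1: indeg[0]->2; indeg[3]->0; indeg[4]->1; indeg[5]->0 | ready=[3, 5] | order so far=[2, 1]
  pop 3: indeg[0]->1; indeg[4]->0 | ready=[4, 5] | order so far=[2, 1, 3]
  pop 4: indeg[0]->0 | ready=[0, 5] | order so far=[2, 1, 3, 4]
  pop 0: no out-edges | ready=[5] | order so far=[2, 1, 3, 4, 0]
  pop 5: no out-edges | ready=[] | order so far=[2, 1, 3, 4, 0, 5]
New canonical toposort: [2, 1, 3, 4, 0, 5]
Compare positions:
  Node 0: index 4 -> 4 (same)
  Node 1: index 1 -> 1 (same)
  Node 2: index 0 -> 0 (same)
  Node 3: index 2 -> 2 (same)
  Node 4: index 3 -> 3 (same)
  Node 5: index 5 -> 5 (same)
Nodes that changed position: none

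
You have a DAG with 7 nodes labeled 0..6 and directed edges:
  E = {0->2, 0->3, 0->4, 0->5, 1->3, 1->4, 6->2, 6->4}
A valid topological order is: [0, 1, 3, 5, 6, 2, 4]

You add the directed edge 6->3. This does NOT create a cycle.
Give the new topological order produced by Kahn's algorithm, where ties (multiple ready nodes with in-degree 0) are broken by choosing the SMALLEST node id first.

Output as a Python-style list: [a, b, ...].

Answer: [0, 1, 5, 6, 2, 3, 4]

Derivation:
Old toposort: [0, 1, 3, 5, 6, 2, 4]
Added edge: 6->3
Position of 6 (4) > position of 3 (2). Must reorder: 6 must now come before 3.
Run Kahn's algorithm (break ties by smallest node id):
  initial in-degrees: [0, 0, 2, 3, 3, 1, 0]
  ready (indeg=0): [0, 1, 6]
  pop 0: indeg[2]->1; indeg[3]->2; indeg[4]->2; indeg[5]->0 | ready=[1, 5, 6] | order so far=[0]
  pop 1: indeg[3]->1; indeg[4]->1 | ready=[5, 6] | order so far=[0, 1]
  pop 5: no out-edges | ready=[6] | order so far=[0, 1, 5]
  pop 6: indeg[2]->0; indeg[3]->0; indeg[4]->0 | ready=[2, 3, 4] | order so far=[0, 1, 5, 6]
  pop 2: no out-edges | ready=[3, 4] | order so far=[0, 1, 5, 6, 2]
  pop 3: no out-edges | ready=[4] | order so far=[0, 1, 5, 6, 2, 3]
  pop 4: no out-edges | ready=[] | order so far=[0, 1, 5, 6, 2, 3, 4]
  Result: [0, 1, 5, 6, 2, 3, 4]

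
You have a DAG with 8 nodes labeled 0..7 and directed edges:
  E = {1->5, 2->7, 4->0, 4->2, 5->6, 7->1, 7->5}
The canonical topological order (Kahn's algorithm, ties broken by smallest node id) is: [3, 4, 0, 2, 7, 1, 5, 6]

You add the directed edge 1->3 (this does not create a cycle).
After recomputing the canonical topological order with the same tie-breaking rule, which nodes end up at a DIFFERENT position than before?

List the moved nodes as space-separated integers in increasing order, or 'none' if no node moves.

Answer: 0 1 2 3 4 7

Derivation:
Old toposort: [3, 4, 0, 2, 7, 1, 5, 6]
Added edge 1->3
Recompute Kahn (smallest-id tiebreak):
  initial in-degrees: [1, 1, 1, 1, 0, 2, 1, 1]
  ready (indeg=0): [4]
  pop 4: indeg[0]->0; indeg[2]->0 | ready=[0, 2] | order so far=[4]
  pop 0: no out-edges | ready=[2] | order so far=[4, 0]
  pop 2: indeg[7]->0 | ready=[7] | order so far=[4, 0, 2]
  pop 7: indeg[1]->0; indeg[5]->1 | ready=[1] | order so far=[4, 0, 2, 7]
  pop 1: indeg[3]->0; indeg[5]->0 | ready=[3, 5] | order so far=[4, 0, 2, 7, 1]
  pop 3: no out-edges | ready=[5] | order so far=[4, 0, 2, 7, 1, 3]
  pop 5: indeg[6]->0 | ready=[6] | order so far=[4, 0, 2, 7, 1, 3, 5]
  pop 6: no out-edges | ready=[] | order so far=[4, 0, 2, 7, 1, 3, 5, 6]
New canonical toposort: [4, 0, 2, 7, 1, 3, 5, 6]
Compare positions:
  Node 0: index 2 -> 1 (moved)
  Node 1: index 5 -> 4 (moved)
  Node 2: index 3 -> 2 (moved)
  Node 3: index 0 -> 5 (moved)
  Node 4: index 1 -> 0 (moved)
  Node 5: index 6 -> 6 (same)
  Node 6: index 7 -> 7 (same)
  Node 7: index 4 -> 3 (moved)
Nodes that changed position: 0 1 2 3 4 7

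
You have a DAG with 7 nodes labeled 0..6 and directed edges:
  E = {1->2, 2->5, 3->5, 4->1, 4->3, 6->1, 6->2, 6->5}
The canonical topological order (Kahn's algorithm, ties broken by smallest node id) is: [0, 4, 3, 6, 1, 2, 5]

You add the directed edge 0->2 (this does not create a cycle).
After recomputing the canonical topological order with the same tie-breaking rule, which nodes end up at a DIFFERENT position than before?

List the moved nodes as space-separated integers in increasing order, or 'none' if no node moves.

Answer: none

Derivation:
Old toposort: [0, 4, 3, 6, 1, 2, 5]
Added edge 0->2
Recompute Kahn (smallest-id tiebreak):
  initial in-degrees: [0, 2, 3, 1, 0, 3, 0]
  ready (indeg=0): [0, 4, 6]
  pop 0: indeg[2]->2 | ready=[4, 6] | order so far=[0]
  pop 4: indeg[1]->1; indeg[3]->0 | ready=[3, 6] | order so far=[0, 4]
  pop 3: indeg[5]->2 | ready=[6] | order so far=[0, 4, 3]
  pop 6: indeg[1]->0; indeg[2]->1; indeg[5]->1 | ready=[1] | order so far=[0, 4, 3, 6]
  pop 1: indeg[2]->0 | ready=[2] | order so far=[0, 4, 3, 6, 1]
  pop 2: indeg[5]->0 | ready=[5] | order so far=[0, 4, 3, 6, 1, 2]
  pop 5: no out-edges | ready=[] | order so far=[0, 4, 3, 6, 1, 2, 5]
New canonical toposort: [0, 4, 3, 6, 1, 2, 5]
Compare positions:
  Node 0: index 0 -> 0 (same)
  Node 1: index 4 -> 4 (same)
  Node 2: index 5 -> 5 (same)
  Node 3: index 2 -> 2 (same)
  Node 4: index 1 -> 1 (same)
  Node 5: index 6 -> 6 (same)
  Node 6: index 3 -> 3 (same)
Nodes that changed position: none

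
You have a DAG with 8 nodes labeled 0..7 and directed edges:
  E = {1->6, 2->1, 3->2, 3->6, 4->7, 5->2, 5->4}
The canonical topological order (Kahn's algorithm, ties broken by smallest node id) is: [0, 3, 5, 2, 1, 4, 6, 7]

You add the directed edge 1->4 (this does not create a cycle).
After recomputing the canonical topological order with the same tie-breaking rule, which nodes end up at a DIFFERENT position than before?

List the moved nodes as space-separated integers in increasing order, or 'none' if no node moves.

Old toposort: [0, 3, 5, 2, 1, 4, 6, 7]
Added edge 1->4
Recompute Kahn (smallest-id tiebreak):
  initial in-degrees: [0, 1, 2, 0, 2, 0, 2, 1]
  ready (indeg=0): [0, 3, 5]
  pop 0: no out-edges | ready=[3, 5] | order so far=[0]
  pop 3: indeg[2]->1; indeg[6]->1 | ready=[5] | order so far=[0, 3]
  pop 5: indeg[2]->0; indeg[4]->1 | ready=[2] | order so far=[0, 3, 5]
  pop 2: indeg[1]->0 | ready=[1] | order so far=[0, 3, 5, 2]
  pop 1: indeg[4]->0; indeg[6]->0 | ready=[4, 6] | order so far=[0, 3, 5, 2, 1]
  pop 4: indeg[7]->0 | ready=[6, 7] | order so far=[0, 3, 5, 2, 1, 4]
  pop 6: no out-edges | ready=[7] | order so far=[0, 3, 5, 2, 1, 4, 6]
  pop 7: no out-edges | ready=[] | order so far=[0, 3, 5, 2, 1, 4, 6, 7]
New canonical toposort: [0, 3, 5, 2, 1, 4, 6, 7]
Compare positions:
  Node 0: index 0 -> 0 (same)
  Node 1: index 4 -> 4 (same)
  Node 2: index 3 -> 3 (same)
  Node 3: index 1 -> 1 (same)
  Node 4: index 5 -> 5 (same)
  Node 5: index 2 -> 2 (same)
  Node 6: index 6 -> 6 (same)
  Node 7: index 7 -> 7 (same)
Nodes that changed position: none

Answer: none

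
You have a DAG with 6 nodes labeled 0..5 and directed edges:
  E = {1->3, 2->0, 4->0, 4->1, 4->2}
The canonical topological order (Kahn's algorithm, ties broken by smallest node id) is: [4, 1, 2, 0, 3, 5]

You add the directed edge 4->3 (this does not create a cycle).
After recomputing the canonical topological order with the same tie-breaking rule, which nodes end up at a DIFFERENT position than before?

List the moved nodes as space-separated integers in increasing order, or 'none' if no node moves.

Old toposort: [4, 1, 2, 0, 3, 5]
Added edge 4->3
Recompute Kahn (smallest-id tiebreak):
  initial in-degrees: [2, 1, 1, 2, 0, 0]
  ready (indeg=0): [4, 5]
  pop 4: indeg[0]->1; indeg[1]->0; indeg[2]->0; indeg[3]->1 | ready=[1, 2, 5] | order so far=[4]
  pop 1: indeg[3]->0 | ready=[2, 3, 5] | order so far=[4, 1]
  pop 2: indeg[0]->0 | ready=[0, 3, 5] | order so far=[4, 1, 2]
  pop 0: no out-edges | ready=[3, 5] | order so far=[4, 1, 2, 0]
  pop 3: no out-edges | ready=[5] | order so far=[4, 1, 2, 0, 3]
  pop 5: no out-edges | ready=[] | order so far=[4, 1, 2, 0, 3, 5]
New canonical toposort: [4, 1, 2, 0, 3, 5]
Compare positions:
  Node 0: index 3 -> 3 (same)
  Node 1: index 1 -> 1 (same)
  Node 2: index 2 -> 2 (same)
  Node 3: index 4 -> 4 (same)
  Node 4: index 0 -> 0 (same)
  Node 5: index 5 -> 5 (same)
Nodes that changed position: none

Answer: none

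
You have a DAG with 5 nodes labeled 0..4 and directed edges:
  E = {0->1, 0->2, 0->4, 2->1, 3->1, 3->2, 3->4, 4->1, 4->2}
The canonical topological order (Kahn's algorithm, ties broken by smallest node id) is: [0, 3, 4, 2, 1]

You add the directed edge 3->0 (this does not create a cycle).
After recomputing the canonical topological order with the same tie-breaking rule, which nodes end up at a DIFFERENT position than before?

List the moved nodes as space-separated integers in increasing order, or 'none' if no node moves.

Answer: 0 3

Derivation:
Old toposort: [0, 3, 4, 2, 1]
Added edge 3->0
Recompute Kahn (smallest-id tiebreak):
  initial in-degrees: [1, 4, 3, 0, 2]
  ready (indeg=0): [3]
  pop 3: indeg[0]->0; indeg[1]->3; indeg[2]->2; indeg[4]->1 | ready=[0] | order so far=[3]
  pop 0: indeg[1]->2; indeg[2]->1; indeg[4]->0 | ready=[4] | order so far=[3, 0]
  pop 4: indeg[1]->1; indeg[2]->0 | ready=[2] | order so far=[3, 0, 4]
  pop 2: indeg[1]->0 | ready=[1] | order so far=[3, 0, 4, 2]
  pop 1: no out-edges | ready=[] | order so far=[3, 0, 4, 2, 1]
New canonical toposort: [3, 0, 4, 2, 1]
Compare positions:
  Node 0: index 0 -> 1 (moved)
  Node 1: index 4 -> 4 (same)
  Node 2: index 3 -> 3 (same)
  Node 3: index 1 -> 0 (moved)
  Node 4: index 2 -> 2 (same)
Nodes that changed position: 0 3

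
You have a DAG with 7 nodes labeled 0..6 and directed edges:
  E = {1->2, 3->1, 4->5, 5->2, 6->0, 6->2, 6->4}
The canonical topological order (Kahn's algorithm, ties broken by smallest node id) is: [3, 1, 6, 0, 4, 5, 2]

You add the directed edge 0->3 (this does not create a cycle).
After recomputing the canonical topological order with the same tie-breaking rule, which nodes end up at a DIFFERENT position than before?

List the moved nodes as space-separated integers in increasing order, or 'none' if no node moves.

Old toposort: [3, 1, 6, 0, 4, 5, 2]
Added edge 0->3
Recompute Kahn (smallest-id tiebreak):
  initial in-degrees: [1, 1, 3, 1, 1, 1, 0]
  ready (indeg=0): [6]
  pop 6: indeg[0]->0; indeg[2]->2; indeg[4]->0 | ready=[0, 4] | order so far=[6]
  pop 0: indeg[3]->0 | ready=[3, 4] | order so far=[6, 0]
  pop 3: indeg[1]->0 | ready=[1, 4] | order so far=[6, 0, 3]
  pop 1: indeg[2]->1 | ready=[4] | order so far=[6, 0, 3, 1]
  pop 4: indeg[5]->0 | ready=[5] | order so far=[6, 0, 3, 1, 4]
  pop 5: indeg[2]->0 | ready=[2] | order so far=[6, 0, 3, 1, 4, 5]
  pop 2: no out-edges | ready=[] | order so far=[6, 0, 3, 1, 4, 5, 2]
New canonical toposort: [6, 0, 3, 1, 4, 5, 2]
Compare positions:
  Node 0: index 3 -> 1 (moved)
  Node 1: index 1 -> 3 (moved)
  Node 2: index 6 -> 6 (same)
  Node 3: index 0 -> 2 (moved)
  Node 4: index 4 -> 4 (same)
  Node 5: index 5 -> 5 (same)
  Node 6: index 2 -> 0 (moved)
Nodes that changed position: 0 1 3 6

Answer: 0 1 3 6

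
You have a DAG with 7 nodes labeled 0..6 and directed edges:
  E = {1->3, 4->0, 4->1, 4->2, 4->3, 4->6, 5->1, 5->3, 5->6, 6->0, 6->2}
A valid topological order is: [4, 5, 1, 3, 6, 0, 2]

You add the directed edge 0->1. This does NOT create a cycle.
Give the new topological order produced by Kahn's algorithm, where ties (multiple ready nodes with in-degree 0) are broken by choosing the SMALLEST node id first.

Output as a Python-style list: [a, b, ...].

Old toposort: [4, 5, 1, 3, 6, 0, 2]
Added edge: 0->1
Position of 0 (5) > position of 1 (2). Must reorder: 0 must now come before 1.
Run Kahn's algorithm (break ties by smallest node id):
  initial in-degrees: [2, 3, 2, 3, 0, 0, 2]
  ready (indeg=0): [4, 5]
  pop 4: indeg[0]->1; indeg[1]->2; indeg[2]->1; indeg[3]->2; indeg[6]->1 | ready=[5] | order so far=[4]
  pop 5: indeg[1]->1; indeg[3]->1; indeg[6]->0 | ready=[6] | order so far=[4, 5]
  pop 6: indeg[0]->0; indeg[2]->0 | ready=[0, 2] | order so far=[4, 5, 6]
  pop 0: indeg[1]->0 | ready=[1, 2] | order so far=[4, 5, 6, 0]
  pop 1: indeg[3]->0 | ready=[2, 3] | order so far=[4, 5, 6, 0, 1]
  pop 2: no out-edges | ready=[3] | order so far=[4, 5, 6, 0, 1, 2]
  pop 3: no out-edges | ready=[] | order so far=[4, 5, 6, 0, 1, 2, 3]
  Result: [4, 5, 6, 0, 1, 2, 3]

Answer: [4, 5, 6, 0, 1, 2, 3]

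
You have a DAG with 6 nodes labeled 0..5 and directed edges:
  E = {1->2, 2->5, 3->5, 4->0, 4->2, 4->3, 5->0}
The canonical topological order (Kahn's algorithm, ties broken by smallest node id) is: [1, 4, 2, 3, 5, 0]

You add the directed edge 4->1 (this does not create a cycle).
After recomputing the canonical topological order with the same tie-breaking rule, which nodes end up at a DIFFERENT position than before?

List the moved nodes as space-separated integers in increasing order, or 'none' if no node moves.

Answer: 1 4

Derivation:
Old toposort: [1, 4, 2, 3, 5, 0]
Added edge 4->1
Recompute Kahn (smallest-id tiebreak):
  initial in-degrees: [2, 1, 2, 1, 0, 2]
  ready (indeg=0): [4]
  pop 4: indeg[0]->1; indeg[1]->0; indeg[2]->1; indeg[3]->0 | ready=[1, 3] | order so far=[4]
  pop 1: indeg[2]->0 | ready=[2, 3] | order so far=[4, 1]
  pop 2: indeg[5]->1 | ready=[3] | order so far=[4, 1, 2]
  pop 3: indeg[5]->0 | ready=[5] | order so far=[4, 1, 2, 3]
  pop 5: indeg[0]->0 | ready=[0] | order so far=[4, 1, 2, 3, 5]
  pop 0: no out-edges | ready=[] | order so far=[4, 1, 2, 3, 5, 0]
New canonical toposort: [4, 1, 2, 3, 5, 0]
Compare positions:
  Node 0: index 5 -> 5 (same)
  Node 1: index 0 -> 1 (moved)
  Node 2: index 2 -> 2 (same)
  Node 3: index 3 -> 3 (same)
  Node 4: index 1 -> 0 (moved)
  Node 5: index 4 -> 4 (same)
Nodes that changed position: 1 4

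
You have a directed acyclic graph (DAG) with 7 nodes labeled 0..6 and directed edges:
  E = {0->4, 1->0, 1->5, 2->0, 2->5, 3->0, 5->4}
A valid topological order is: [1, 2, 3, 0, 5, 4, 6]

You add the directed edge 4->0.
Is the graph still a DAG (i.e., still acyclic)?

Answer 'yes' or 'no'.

Answer: no

Derivation:
Given toposort: [1, 2, 3, 0, 5, 4, 6]
Position of 4: index 5; position of 0: index 3
New edge 4->0: backward (u after v in old order)
Backward edge: old toposort is now invalid. Check if this creates a cycle.
Does 0 already reach 4? Reachable from 0: [0, 4]. YES -> cycle!
Still a DAG? no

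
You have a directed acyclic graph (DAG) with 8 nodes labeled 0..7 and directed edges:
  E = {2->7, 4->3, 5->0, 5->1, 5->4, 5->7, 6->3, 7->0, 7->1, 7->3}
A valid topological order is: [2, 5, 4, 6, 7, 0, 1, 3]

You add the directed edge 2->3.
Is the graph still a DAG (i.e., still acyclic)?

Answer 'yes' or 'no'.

Given toposort: [2, 5, 4, 6, 7, 0, 1, 3]
Position of 2: index 0; position of 3: index 7
New edge 2->3: forward
Forward edge: respects the existing order. Still a DAG, same toposort still valid.
Still a DAG? yes

Answer: yes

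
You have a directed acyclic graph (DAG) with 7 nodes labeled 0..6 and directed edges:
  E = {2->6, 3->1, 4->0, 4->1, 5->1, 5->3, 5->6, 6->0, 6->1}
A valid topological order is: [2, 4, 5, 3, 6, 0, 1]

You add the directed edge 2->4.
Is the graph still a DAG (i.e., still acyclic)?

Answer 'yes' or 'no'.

Answer: yes

Derivation:
Given toposort: [2, 4, 5, 3, 6, 0, 1]
Position of 2: index 0; position of 4: index 1
New edge 2->4: forward
Forward edge: respects the existing order. Still a DAG, same toposort still valid.
Still a DAG? yes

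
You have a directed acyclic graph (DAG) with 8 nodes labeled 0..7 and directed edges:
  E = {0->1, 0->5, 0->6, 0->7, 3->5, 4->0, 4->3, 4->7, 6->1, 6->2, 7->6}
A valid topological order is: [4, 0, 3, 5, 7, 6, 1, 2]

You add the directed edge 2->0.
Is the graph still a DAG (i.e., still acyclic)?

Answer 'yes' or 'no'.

Answer: no

Derivation:
Given toposort: [4, 0, 3, 5, 7, 6, 1, 2]
Position of 2: index 7; position of 0: index 1
New edge 2->0: backward (u after v in old order)
Backward edge: old toposort is now invalid. Check if this creates a cycle.
Does 0 already reach 2? Reachable from 0: [0, 1, 2, 5, 6, 7]. YES -> cycle!
Still a DAG? no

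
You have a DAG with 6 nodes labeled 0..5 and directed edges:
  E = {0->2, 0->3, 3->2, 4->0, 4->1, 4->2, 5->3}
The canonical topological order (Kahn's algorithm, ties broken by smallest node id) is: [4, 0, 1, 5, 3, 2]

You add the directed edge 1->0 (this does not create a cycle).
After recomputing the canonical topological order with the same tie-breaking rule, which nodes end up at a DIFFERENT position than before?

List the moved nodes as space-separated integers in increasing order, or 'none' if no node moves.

Old toposort: [4, 0, 1, 5, 3, 2]
Added edge 1->0
Recompute Kahn (smallest-id tiebreak):
  initial in-degrees: [2, 1, 3, 2, 0, 0]
  ready (indeg=0): [4, 5]
  pop 4: indeg[0]->1; indeg[1]->0; indeg[2]->2 | ready=[1, 5] | order so far=[4]
  pop 1: indeg[0]->0 | ready=[0, 5] | order so far=[4, 1]
  pop 0: indeg[2]->1; indeg[3]->1 | ready=[5] | order so far=[4, 1, 0]
  pop 5: indeg[3]->0 | ready=[3] | order so far=[4, 1, 0, 5]
  pop 3: indeg[2]->0 | ready=[2] | order so far=[4, 1, 0, 5, 3]
  pop 2: no out-edges | ready=[] | order so far=[4, 1, 0, 5, 3, 2]
New canonical toposort: [4, 1, 0, 5, 3, 2]
Compare positions:
  Node 0: index 1 -> 2 (moved)
  Node 1: index 2 -> 1 (moved)
  Node 2: index 5 -> 5 (same)
  Node 3: index 4 -> 4 (same)
  Node 4: index 0 -> 0 (same)
  Node 5: index 3 -> 3 (same)
Nodes that changed position: 0 1

Answer: 0 1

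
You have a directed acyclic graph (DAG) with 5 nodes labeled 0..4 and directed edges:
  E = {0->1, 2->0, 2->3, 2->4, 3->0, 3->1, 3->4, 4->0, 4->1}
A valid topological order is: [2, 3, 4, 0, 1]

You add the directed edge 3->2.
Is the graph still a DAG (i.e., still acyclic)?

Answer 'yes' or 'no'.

Answer: no

Derivation:
Given toposort: [2, 3, 4, 0, 1]
Position of 3: index 1; position of 2: index 0
New edge 3->2: backward (u after v in old order)
Backward edge: old toposort is now invalid. Check if this creates a cycle.
Does 2 already reach 3? Reachable from 2: [0, 1, 2, 3, 4]. YES -> cycle!
Still a DAG? no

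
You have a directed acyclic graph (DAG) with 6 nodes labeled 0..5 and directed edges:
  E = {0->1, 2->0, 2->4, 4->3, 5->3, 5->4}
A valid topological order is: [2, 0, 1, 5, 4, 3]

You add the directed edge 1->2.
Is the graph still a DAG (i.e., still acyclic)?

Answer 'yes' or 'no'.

Answer: no

Derivation:
Given toposort: [2, 0, 1, 5, 4, 3]
Position of 1: index 2; position of 2: index 0
New edge 1->2: backward (u after v in old order)
Backward edge: old toposort is now invalid. Check if this creates a cycle.
Does 2 already reach 1? Reachable from 2: [0, 1, 2, 3, 4]. YES -> cycle!
Still a DAG? no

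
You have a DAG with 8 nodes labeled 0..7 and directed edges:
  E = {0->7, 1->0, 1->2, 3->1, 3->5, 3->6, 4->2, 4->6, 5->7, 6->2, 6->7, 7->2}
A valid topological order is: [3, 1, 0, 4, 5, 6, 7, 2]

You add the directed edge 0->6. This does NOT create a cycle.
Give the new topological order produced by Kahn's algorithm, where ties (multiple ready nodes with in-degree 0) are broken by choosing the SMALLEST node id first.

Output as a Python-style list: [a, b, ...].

Answer: [3, 1, 0, 4, 5, 6, 7, 2]

Derivation:
Old toposort: [3, 1, 0, 4, 5, 6, 7, 2]
Added edge: 0->6
Position of 0 (2) < position of 6 (5). Old order still valid.
Run Kahn's algorithm (break ties by smallest node id):
  initial in-degrees: [1, 1, 4, 0, 0, 1, 3, 3]
  ready (indeg=0): [3, 4]
  pop 3: indeg[1]->0; indeg[5]->0; indeg[6]->2 | ready=[1, 4, 5] | order so far=[3]
  pop 1: indeg[0]->0; indeg[2]->3 | ready=[0, 4, 5] | order so far=[3, 1]
  pop 0: indeg[6]->1; indeg[7]->2 | ready=[4, 5] | order so far=[3, 1, 0]
  pop 4: indeg[2]->2; indeg[6]->0 | ready=[5, 6] | order so far=[3, 1, 0, 4]
  pop 5: indeg[7]->1 | ready=[6] | order so far=[3, 1, 0, 4, 5]
  pop 6: indeg[2]->1; indeg[7]->0 | ready=[7] | order so far=[3, 1, 0, 4, 5, 6]
  pop 7: indeg[2]->0 | ready=[2] | order so far=[3, 1, 0, 4, 5, 6, 7]
  pop 2: no out-edges | ready=[] | order so far=[3, 1, 0, 4, 5, 6, 7, 2]
  Result: [3, 1, 0, 4, 5, 6, 7, 2]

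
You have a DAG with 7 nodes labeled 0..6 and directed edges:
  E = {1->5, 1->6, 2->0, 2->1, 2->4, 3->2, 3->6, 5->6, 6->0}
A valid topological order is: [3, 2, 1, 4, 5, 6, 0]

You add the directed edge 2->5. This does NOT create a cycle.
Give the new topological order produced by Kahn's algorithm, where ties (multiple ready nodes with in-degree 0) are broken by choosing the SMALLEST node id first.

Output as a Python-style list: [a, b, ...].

Old toposort: [3, 2, 1, 4, 5, 6, 0]
Added edge: 2->5
Position of 2 (1) < position of 5 (4). Old order still valid.
Run Kahn's algorithm (break ties by smallest node id):
  initial in-degrees: [2, 1, 1, 0, 1, 2, 3]
  ready (indeg=0): [3]
  pop 3: indeg[2]->0; indeg[6]->2 | ready=[2] | order so far=[3]
  pop 2: indeg[0]->1; indeg[1]->0; indeg[4]->0; indeg[5]->1 | ready=[1, 4] | order so far=[3, 2]
  pop 1: indeg[5]->0; indeg[6]->1 | ready=[4, 5] | order so far=[3, 2, 1]
  pop 4: no out-edges | ready=[5] | order so far=[3, 2, 1, 4]
  pop 5: indeg[6]->0 | ready=[6] | order so far=[3, 2, 1, 4, 5]
  pop 6: indeg[0]->0 | ready=[0] | order so far=[3, 2, 1, 4, 5, 6]
  pop 0: no out-edges | ready=[] | order so far=[3, 2, 1, 4, 5, 6, 0]
  Result: [3, 2, 1, 4, 5, 6, 0]

Answer: [3, 2, 1, 4, 5, 6, 0]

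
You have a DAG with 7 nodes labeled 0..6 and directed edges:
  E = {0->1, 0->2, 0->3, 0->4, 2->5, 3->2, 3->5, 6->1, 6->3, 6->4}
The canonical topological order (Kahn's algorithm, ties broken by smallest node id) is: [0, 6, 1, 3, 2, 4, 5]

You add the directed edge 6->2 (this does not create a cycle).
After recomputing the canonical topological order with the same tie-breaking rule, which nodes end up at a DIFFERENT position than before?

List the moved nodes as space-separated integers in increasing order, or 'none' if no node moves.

Old toposort: [0, 6, 1, 3, 2, 4, 5]
Added edge 6->2
Recompute Kahn (smallest-id tiebreak):
  initial in-degrees: [0, 2, 3, 2, 2, 2, 0]
  ready (indeg=0): [0, 6]
  pop 0: indeg[1]->1; indeg[2]->2; indeg[3]->1; indeg[4]->1 | ready=[6] | order so far=[0]
  pop 6: indeg[1]->0; indeg[2]->1; indeg[3]->0; indeg[4]->0 | ready=[1, 3, 4] | order so far=[0, 6]
  pop 1: no out-edges | ready=[3, 4] | order so far=[0, 6, 1]
  pop 3: indeg[2]->0; indeg[5]->1 | ready=[2, 4] | order so far=[0, 6, 1, 3]
  pop 2: indeg[5]->0 | ready=[4, 5] | order so far=[0, 6, 1, 3, 2]
  pop 4: no out-edges | ready=[5] | order so far=[0, 6, 1, 3, 2, 4]
  pop 5: no out-edges | ready=[] | order so far=[0, 6, 1, 3, 2, 4, 5]
New canonical toposort: [0, 6, 1, 3, 2, 4, 5]
Compare positions:
  Node 0: index 0 -> 0 (same)
  Node 1: index 2 -> 2 (same)
  Node 2: index 4 -> 4 (same)
  Node 3: index 3 -> 3 (same)
  Node 4: index 5 -> 5 (same)
  Node 5: index 6 -> 6 (same)
  Node 6: index 1 -> 1 (same)
Nodes that changed position: none

Answer: none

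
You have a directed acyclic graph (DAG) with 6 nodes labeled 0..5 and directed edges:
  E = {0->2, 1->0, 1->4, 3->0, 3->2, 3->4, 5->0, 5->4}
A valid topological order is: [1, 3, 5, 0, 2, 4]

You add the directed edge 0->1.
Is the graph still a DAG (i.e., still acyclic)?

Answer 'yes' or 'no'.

Given toposort: [1, 3, 5, 0, 2, 4]
Position of 0: index 3; position of 1: index 0
New edge 0->1: backward (u after v in old order)
Backward edge: old toposort is now invalid. Check if this creates a cycle.
Does 1 already reach 0? Reachable from 1: [0, 1, 2, 4]. YES -> cycle!
Still a DAG? no

Answer: no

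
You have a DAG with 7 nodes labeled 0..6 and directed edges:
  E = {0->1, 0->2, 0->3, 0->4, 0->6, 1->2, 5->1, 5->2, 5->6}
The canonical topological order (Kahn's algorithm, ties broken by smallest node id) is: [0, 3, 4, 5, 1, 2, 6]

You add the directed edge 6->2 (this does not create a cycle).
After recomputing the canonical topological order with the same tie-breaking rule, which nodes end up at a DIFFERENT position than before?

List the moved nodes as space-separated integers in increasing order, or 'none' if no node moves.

Old toposort: [0, 3, 4, 5, 1, 2, 6]
Added edge 6->2
Recompute Kahn (smallest-id tiebreak):
  initial in-degrees: [0, 2, 4, 1, 1, 0, 2]
  ready (indeg=0): [0, 5]
  pop 0: indeg[1]->1; indeg[2]->3; indeg[3]->0; indeg[4]->0; indeg[6]->1 | ready=[3, 4, 5] | order so far=[0]
  pop 3: no out-edges | ready=[4, 5] | order so far=[0, 3]
  pop 4: no out-edges | ready=[5] | order so far=[0, 3, 4]
  pop 5: indeg[1]->0; indeg[2]->2; indeg[6]->0 | ready=[1, 6] | order so far=[0, 3, 4, 5]
  pop 1: indeg[2]->1 | ready=[6] | order so far=[0, 3, 4, 5, 1]
  pop 6: indeg[2]->0 | ready=[2] | order so far=[0, 3, 4, 5, 1, 6]
  pop 2: no out-edges | ready=[] | order so far=[0, 3, 4, 5, 1, 6, 2]
New canonical toposort: [0, 3, 4, 5, 1, 6, 2]
Compare positions:
  Node 0: index 0 -> 0 (same)
  Node 1: index 4 -> 4 (same)
  Node 2: index 5 -> 6 (moved)
  Node 3: index 1 -> 1 (same)
  Node 4: index 2 -> 2 (same)
  Node 5: index 3 -> 3 (same)
  Node 6: index 6 -> 5 (moved)
Nodes that changed position: 2 6

Answer: 2 6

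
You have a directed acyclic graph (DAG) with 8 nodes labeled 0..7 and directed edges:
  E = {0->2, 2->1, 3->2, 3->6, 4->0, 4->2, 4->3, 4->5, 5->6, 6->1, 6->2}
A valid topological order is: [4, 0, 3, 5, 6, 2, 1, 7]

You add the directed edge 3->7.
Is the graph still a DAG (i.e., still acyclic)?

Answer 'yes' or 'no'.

Given toposort: [4, 0, 3, 5, 6, 2, 1, 7]
Position of 3: index 2; position of 7: index 7
New edge 3->7: forward
Forward edge: respects the existing order. Still a DAG, same toposort still valid.
Still a DAG? yes

Answer: yes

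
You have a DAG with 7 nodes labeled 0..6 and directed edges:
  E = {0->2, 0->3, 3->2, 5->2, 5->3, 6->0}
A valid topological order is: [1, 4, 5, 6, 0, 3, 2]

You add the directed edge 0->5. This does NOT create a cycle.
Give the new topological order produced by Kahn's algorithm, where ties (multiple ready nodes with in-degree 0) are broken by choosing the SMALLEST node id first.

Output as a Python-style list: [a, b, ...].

Old toposort: [1, 4, 5, 6, 0, 3, 2]
Added edge: 0->5
Position of 0 (4) > position of 5 (2). Must reorder: 0 must now come before 5.
Run Kahn's algorithm (break ties by smallest node id):
  initial in-degrees: [1, 0, 3, 2, 0, 1, 0]
  ready (indeg=0): [1, 4, 6]
  pop 1: no out-edges | ready=[4, 6] | order so far=[1]
  pop 4: no out-edges | ready=[6] | order so far=[1, 4]
  pop 6: indeg[0]->0 | ready=[0] | order so far=[1, 4, 6]
  pop 0: indeg[2]->2; indeg[3]->1; indeg[5]->0 | ready=[5] | order so far=[1, 4, 6, 0]
  pop 5: indeg[2]->1; indeg[3]->0 | ready=[3] | order so far=[1, 4, 6, 0, 5]
  pop 3: indeg[2]->0 | ready=[2] | order so far=[1, 4, 6, 0, 5, 3]
  pop 2: no out-edges | ready=[] | order so far=[1, 4, 6, 0, 5, 3, 2]
  Result: [1, 4, 6, 0, 5, 3, 2]

Answer: [1, 4, 6, 0, 5, 3, 2]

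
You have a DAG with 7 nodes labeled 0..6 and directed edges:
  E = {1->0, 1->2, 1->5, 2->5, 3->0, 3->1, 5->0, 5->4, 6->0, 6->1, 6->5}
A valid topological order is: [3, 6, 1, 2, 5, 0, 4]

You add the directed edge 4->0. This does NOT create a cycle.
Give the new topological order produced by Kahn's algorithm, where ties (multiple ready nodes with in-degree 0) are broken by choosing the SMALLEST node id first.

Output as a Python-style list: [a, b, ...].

Answer: [3, 6, 1, 2, 5, 4, 0]

Derivation:
Old toposort: [3, 6, 1, 2, 5, 0, 4]
Added edge: 4->0
Position of 4 (6) > position of 0 (5). Must reorder: 4 must now come before 0.
Run Kahn's algorithm (break ties by smallest node id):
  initial in-degrees: [5, 2, 1, 0, 1, 3, 0]
  ready (indeg=0): [3, 6]
  pop 3: indeg[0]->4; indeg[1]->1 | ready=[6] | order so far=[3]
  pop 6: indeg[0]->3; indeg[1]->0; indeg[5]->2 | ready=[1] | order so far=[3, 6]
  pop 1: indeg[0]->2; indeg[2]->0; indeg[5]->1 | ready=[2] | order so far=[3, 6, 1]
  pop 2: indeg[5]->0 | ready=[5] | order so far=[3, 6, 1, 2]
  pop 5: indeg[0]->1; indeg[4]->0 | ready=[4] | order so far=[3, 6, 1, 2, 5]
  pop 4: indeg[0]->0 | ready=[0] | order so far=[3, 6, 1, 2, 5, 4]
  pop 0: no out-edges | ready=[] | order so far=[3, 6, 1, 2, 5, 4, 0]
  Result: [3, 6, 1, 2, 5, 4, 0]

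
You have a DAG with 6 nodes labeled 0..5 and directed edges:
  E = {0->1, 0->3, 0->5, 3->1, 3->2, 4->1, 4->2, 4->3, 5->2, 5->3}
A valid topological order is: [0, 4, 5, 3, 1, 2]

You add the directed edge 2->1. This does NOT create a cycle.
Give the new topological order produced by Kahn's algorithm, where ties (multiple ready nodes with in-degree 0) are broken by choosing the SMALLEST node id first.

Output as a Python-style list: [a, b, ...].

Old toposort: [0, 4, 5, 3, 1, 2]
Added edge: 2->1
Position of 2 (5) > position of 1 (4). Must reorder: 2 must now come before 1.
Run Kahn's algorithm (break ties by smallest node id):
  initial in-degrees: [0, 4, 3, 3, 0, 1]
  ready (indeg=0): [0, 4]
  pop 0: indeg[1]->3; indeg[3]->2; indeg[5]->0 | ready=[4, 5] | order so far=[0]
  pop 4: indeg[1]->2; indeg[2]->2; indeg[3]->1 | ready=[5] | order so far=[0, 4]
  pop 5: indeg[2]->1; indeg[3]->0 | ready=[3] | order so far=[0, 4, 5]
  pop 3: indeg[1]->1; indeg[2]->0 | ready=[2] | order so far=[0, 4, 5, 3]
  pop 2: indeg[1]->0 | ready=[1] | order so far=[0, 4, 5, 3, 2]
  pop 1: no out-edges | ready=[] | order so far=[0, 4, 5, 3, 2, 1]
  Result: [0, 4, 5, 3, 2, 1]

Answer: [0, 4, 5, 3, 2, 1]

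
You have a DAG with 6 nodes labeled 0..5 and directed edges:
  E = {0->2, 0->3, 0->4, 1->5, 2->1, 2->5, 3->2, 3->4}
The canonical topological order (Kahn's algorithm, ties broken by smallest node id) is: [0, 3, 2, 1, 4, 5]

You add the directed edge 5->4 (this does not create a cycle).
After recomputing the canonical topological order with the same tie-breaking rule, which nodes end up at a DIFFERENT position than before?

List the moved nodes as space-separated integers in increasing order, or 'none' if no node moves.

Old toposort: [0, 3, 2, 1, 4, 5]
Added edge 5->4
Recompute Kahn (smallest-id tiebreak):
  initial in-degrees: [0, 1, 2, 1, 3, 2]
  ready (indeg=0): [0]
  pop 0: indeg[2]->1; indeg[3]->0; indeg[4]->2 | ready=[3] | order so far=[0]
  pop 3: indeg[2]->0; indeg[4]->1 | ready=[2] | order so far=[0, 3]
  pop 2: indeg[1]->0; indeg[5]->1 | ready=[1] | order so far=[0, 3, 2]
  pop 1: indeg[5]->0 | ready=[5] | order so far=[0, 3, 2, 1]
  pop 5: indeg[4]->0 | ready=[4] | order so far=[0, 3, 2, 1, 5]
  pop 4: no out-edges | ready=[] | order so far=[0, 3, 2, 1, 5, 4]
New canonical toposort: [0, 3, 2, 1, 5, 4]
Compare positions:
  Node 0: index 0 -> 0 (same)
  Node 1: index 3 -> 3 (same)
  Node 2: index 2 -> 2 (same)
  Node 3: index 1 -> 1 (same)
  Node 4: index 4 -> 5 (moved)
  Node 5: index 5 -> 4 (moved)
Nodes that changed position: 4 5

Answer: 4 5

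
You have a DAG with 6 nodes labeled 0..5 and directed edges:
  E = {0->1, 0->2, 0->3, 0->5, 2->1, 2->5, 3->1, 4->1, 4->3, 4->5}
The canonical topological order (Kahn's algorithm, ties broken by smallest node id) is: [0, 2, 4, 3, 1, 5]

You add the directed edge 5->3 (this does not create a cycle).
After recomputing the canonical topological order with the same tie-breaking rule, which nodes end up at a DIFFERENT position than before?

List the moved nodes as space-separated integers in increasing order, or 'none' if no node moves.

Answer: 1 3 5

Derivation:
Old toposort: [0, 2, 4, 3, 1, 5]
Added edge 5->3
Recompute Kahn (smallest-id tiebreak):
  initial in-degrees: [0, 4, 1, 3, 0, 3]
  ready (indeg=0): [0, 4]
  pop 0: indeg[1]->3; indeg[2]->0; indeg[3]->2; indeg[5]->2 | ready=[2, 4] | order so far=[0]
  pop 2: indeg[1]->2; indeg[5]->1 | ready=[4] | order so far=[0, 2]
  pop 4: indeg[1]->1; indeg[3]->1; indeg[5]->0 | ready=[5] | order so far=[0, 2, 4]
  pop 5: indeg[3]->0 | ready=[3] | order so far=[0, 2, 4, 5]
  pop 3: indeg[1]->0 | ready=[1] | order so far=[0, 2, 4, 5, 3]
  pop 1: no out-edges | ready=[] | order so far=[0, 2, 4, 5, 3, 1]
New canonical toposort: [0, 2, 4, 5, 3, 1]
Compare positions:
  Node 0: index 0 -> 0 (same)
  Node 1: index 4 -> 5 (moved)
  Node 2: index 1 -> 1 (same)
  Node 3: index 3 -> 4 (moved)
  Node 4: index 2 -> 2 (same)
  Node 5: index 5 -> 3 (moved)
Nodes that changed position: 1 3 5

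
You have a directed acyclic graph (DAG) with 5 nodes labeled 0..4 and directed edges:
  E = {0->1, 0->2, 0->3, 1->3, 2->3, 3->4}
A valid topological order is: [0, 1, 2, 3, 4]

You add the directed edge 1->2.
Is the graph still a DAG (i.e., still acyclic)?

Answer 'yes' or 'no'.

Given toposort: [0, 1, 2, 3, 4]
Position of 1: index 1; position of 2: index 2
New edge 1->2: forward
Forward edge: respects the existing order. Still a DAG, same toposort still valid.
Still a DAG? yes

Answer: yes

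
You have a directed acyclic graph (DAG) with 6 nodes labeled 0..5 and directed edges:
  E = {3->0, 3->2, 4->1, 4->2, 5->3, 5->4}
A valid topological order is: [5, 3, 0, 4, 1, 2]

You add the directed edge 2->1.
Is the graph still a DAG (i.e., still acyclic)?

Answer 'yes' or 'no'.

Given toposort: [5, 3, 0, 4, 1, 2]
Position of 2: index 5; position of 1: index 4
New edge 2->1: backward (u after v in old order)
Backward edge: old toposort is now invalid. Check if this creates a cycle.
Does 1 already reach 2? Reachable from 1: [1]. NO -> still a DAG (reorder needed).
Still a DAG? yes

Answer: yes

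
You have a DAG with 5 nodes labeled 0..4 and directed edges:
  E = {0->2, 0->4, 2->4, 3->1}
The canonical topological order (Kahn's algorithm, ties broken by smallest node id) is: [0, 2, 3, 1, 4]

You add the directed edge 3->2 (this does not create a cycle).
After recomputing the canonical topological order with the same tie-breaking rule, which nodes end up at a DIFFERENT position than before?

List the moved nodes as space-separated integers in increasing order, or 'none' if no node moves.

Old toposort: [0, 2, 3, 1, 4]
Added edge 3->2
Recompute Kahn (smallest-id tiebreak):
  initial in-degrees: [0, 1, 2, 0, 2]
  ready (indeg=0): [0, 3]
  pop 0: indeg[2]->1; indeg[4]->1 | ready=[3] | order so far=[0]
  pop 3: indeg[1]->0; indeg[2]->0 | ready=[1, 2] | order so far=[0, 3]
  pop 1: no out-edges | ready=[2] | order so far=[0, 3, 1]
  pop 2: indeg[4]->0 | ready=[4] | order so far=[0, 3, 1, 2]
  pop 4: no out-edges | ready=[] | order so far=[0, 3, 1, 2, 4]
New canonical toposort: [0, 3, 1, 2, 4]
Compare positions:
  Node 0: index 0 -> 0 (same)
  Node 1: index 3 -> 2 (moved)
  Node 2: index 1 -> 3 (moved)
  Node 3: index 2 -> 1 (moved)
  Node 4: index 4 -> 4 (same)
Nodes that changed position: 1 2 3

Answer: 1 2 3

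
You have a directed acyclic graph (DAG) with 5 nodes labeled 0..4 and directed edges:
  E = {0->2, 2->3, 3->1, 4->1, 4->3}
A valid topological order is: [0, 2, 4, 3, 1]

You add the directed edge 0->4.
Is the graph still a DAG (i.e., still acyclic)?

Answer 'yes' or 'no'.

Answer: yes

Derivation:
Given toposort: [0, 2, 4, 3, 1]
Position of 0: index 0; position of 4: index 2
New edge 0->4: forward
Forward edge: respects the existing order. Still a DAG, same toposort still valid.
Still a DAG? yes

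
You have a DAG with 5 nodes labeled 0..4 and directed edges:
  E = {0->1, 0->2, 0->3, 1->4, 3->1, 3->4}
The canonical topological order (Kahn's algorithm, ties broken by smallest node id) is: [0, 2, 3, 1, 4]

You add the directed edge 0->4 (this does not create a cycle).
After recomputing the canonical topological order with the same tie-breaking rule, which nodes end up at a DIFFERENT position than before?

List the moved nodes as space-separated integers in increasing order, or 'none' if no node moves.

Answer: none

Derivation:
Old toposort: [0, 2, 3, 1, 4]
Added edge 0->4
Recompute Kahn (smallest-id tiebreak):
  initial in-degrees: [0, 2, 1, 1, 3]
  ready (indeg=0): [0]
  pop 0: indeg[1]->1; indeg[2]->0; indeg[3]->0; indeg[4]->2 | ready=[2, 3] | order so far=[0]
  pop 2: no out-edges | ready=[3] | order so far=[0, 2]
  pop 3: indeg[1]->0; indeg[4]->1 | ready=[1] | order so far=[0, 2, 3]
  pop 1: indeg[4]->0 | ready=[4] | order so far=[0, 2, 3, 1]
  pop 4: no out-edges | ready=[] | order so far=[0, 2, 3, 1, 4]
New canonical toposort: [0, 2, 3, 1, 4]
Compare positions:
  Node 0: index 0 -> 0 (same)
  Node 1: index 3 -> 3 (same)
  Node 2: index 1 -> 1 (same)
  Node 3: index 2 -> 2 (same)
  Node 4: index 4 -> 4 (same)
Nodes that changed position: none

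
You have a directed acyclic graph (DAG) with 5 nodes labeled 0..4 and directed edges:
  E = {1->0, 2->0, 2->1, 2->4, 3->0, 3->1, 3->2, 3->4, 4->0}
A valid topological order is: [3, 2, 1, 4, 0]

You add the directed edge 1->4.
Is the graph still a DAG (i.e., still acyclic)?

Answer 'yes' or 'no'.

Answer: yes

Derivation:
Given toposort: [3, 2, 1, 4, 0]
Position of 1: index 2; position of 4: index 3
New edge 1->4: forward
Forward edge: respects the existing order. Still a DAG, same toposort still valid.
Still a DAG? yes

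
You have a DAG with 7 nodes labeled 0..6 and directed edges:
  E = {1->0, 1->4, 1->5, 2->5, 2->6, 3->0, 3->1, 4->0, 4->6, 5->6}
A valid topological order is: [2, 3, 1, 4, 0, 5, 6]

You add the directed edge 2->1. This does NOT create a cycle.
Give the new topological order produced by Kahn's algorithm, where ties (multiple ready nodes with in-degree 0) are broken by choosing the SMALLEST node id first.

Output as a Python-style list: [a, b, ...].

Old toposort: [2, 3, 1, 4, 0, 5, 6]
Added edge: 2->1
Position of 2 (0) < position of 1 (2). Old order still valid.
Run Kahn's algorithm (break ties by smallest node id):
  initial in-degrees: [3, 2, 0, 0, 1, 2, 3]
  ready (indeg=0): [2, 3]
  pop 2: indeg[1]->1; indeg[5]->1; indeg[6]->2 | ready=[3] | order so far=[2]
  pop 3: indeg[0]->2; indeg[1]->0 | ready=[1] | order so far=[2, 3]
  pop 1: indeg[0]->1; indeg[4]->0; indeg[5]->0 | ready=[4, 5] | order so far=[2, 3, 1]
  pop 4: indeg[0]->0; indeg[6]->1 | ready=[0, 5] | order so far=[2, 3, 1, 4]
  pop 0: no out-edges | ready=[5] | order so far=[2, 3, 1, 4, 0]
  pop 5: indeg[6]->0 | ready=[6] | order so far=[2, 3, 1, 4, 0, 5]
  pop 6: no out-edges | ready=[] | order so far=[2, 3, 1, 4, 0, 5, 6]
  Result: [2, 3, 1, 4, 0, 5, 6]

Answer: [2, 3, 1, 4, 0, 5, 6]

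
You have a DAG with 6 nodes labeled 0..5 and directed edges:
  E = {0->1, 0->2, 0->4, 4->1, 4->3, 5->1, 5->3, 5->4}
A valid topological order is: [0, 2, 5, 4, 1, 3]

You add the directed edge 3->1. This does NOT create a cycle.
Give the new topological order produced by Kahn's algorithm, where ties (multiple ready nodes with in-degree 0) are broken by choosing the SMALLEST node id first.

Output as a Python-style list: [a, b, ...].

Answer: [0, 2, 5, 4, 3, 1]

Derivation:
Old toposort: [0, 2, 5, 4, 1, 3]
Added edge: 3->1
Position of 3 (5) > position of 1 (4). Must reorder: 3 must now come before 1.
Run Kahn's algorithm (break ties by smallest node id):
  initial in-degrees: [0, 4, 1, 2, 2, 0]
  ready (indeg=0): [0, 5]
  pop 0: indeg[1]->3; indeg[2]->0; indeg[4]->1 | ready=[2, 5] | order so far=[0]
  pop 2: no out-edges | ready=[5] | order so far=[0, 2]
  pop 5: indeg[1]->2; indeg[3]->1; indeg[4]->0 | ready=[4] | order so far=[0, 2, 5]
  pop 4: indeg[1]->1; indeg[3]->0 | ready=[3] | order so far=[0, 2, 5, 4]
  pop 3: indeg[1]->0 | ready=[1] | order so far=[0, 2, 5, 4, 3]
  pop 1: no out-edges | ready=[] | order so far=[0, 2, 5, 4, 3, 1]
  Result: [0, 2, 5, 4, 3, 1]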